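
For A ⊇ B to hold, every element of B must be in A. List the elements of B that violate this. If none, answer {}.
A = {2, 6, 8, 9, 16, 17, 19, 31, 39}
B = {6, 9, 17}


Set A = {2, 6, 8, 9, 16, 17, 19, 31, 39}
Set B = {6, 9, 17}
Check each element of B against A:
6 ∈ A, 9 ∈ A, 17 ∈ A
Elements of B not in A: {}

{}


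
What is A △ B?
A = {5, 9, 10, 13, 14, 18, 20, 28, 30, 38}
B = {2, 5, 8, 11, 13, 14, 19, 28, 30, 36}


Set A = {5, 9, 10, 13, 14, 18, 20, 28, 30, 38}
Set B = {2, 5, 8, 11, 13, 14, 19, 28, 30, 36}
A △ B = (A \ B) ∪ (B \ A)
Elements in A but not B: {9, 10, 18, 20, 38}
Elements in B but not A: {2, 8, 11, 19, 36}
A △ B = {2, 8, 9, 10, 11, 18, 19, 20, 36, 38}

{2, 8, 9, 10, 11, 18, 19, 20, 36, 38}


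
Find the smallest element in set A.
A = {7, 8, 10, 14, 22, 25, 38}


Set A = {7, 8, 10, 14, 22, 25, 38}
Elements in ascending order: 7, 8, 10, 14, 22, 25, 38
The smallest element is 7.

7


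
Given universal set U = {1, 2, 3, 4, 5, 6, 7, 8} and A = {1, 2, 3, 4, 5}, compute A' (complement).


Universal set U = {1, 2, 3, 4, 5, 6, 7, 8}
Set A = {1, 2, 3, 4, 5}
A' = U \ A = elements in U but not in A
Checking each element of U:
1 (in A, exclude), 2 (in A, exclude), 3 (in A, exclude), 4 (in A, exclude), 5 (in A, exclude), 6 (not in A, include), 7 (not in A, include), 8 (not in A, include)
A' = {6, 7, 8}

{6, 7, 8}


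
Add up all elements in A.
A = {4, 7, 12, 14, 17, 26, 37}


Set A = {4, 7, 12, 14, 17, 26, 37}
Sum = 4 + 7 + 12 + 14 + 17 + 26 + 37 = 117

117


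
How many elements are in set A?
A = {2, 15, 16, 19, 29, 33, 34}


Set A = {2, 15, 16, 19, 29, 33, 34}
Listing elements: 2, 15, 16, 19, 29, 33, 34
Counting: 7 elements
|A| = 7

7


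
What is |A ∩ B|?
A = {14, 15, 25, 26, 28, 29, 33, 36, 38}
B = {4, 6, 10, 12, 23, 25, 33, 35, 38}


Set A = {14, 15, 25, 26, 28, 29, 33, 36, 38}
Set B = {4, 6, 10, 12, 23, 25, 33, 35, 38}
A ∩ B = {25, 33, 38}
|A ∩ B| = 3

3


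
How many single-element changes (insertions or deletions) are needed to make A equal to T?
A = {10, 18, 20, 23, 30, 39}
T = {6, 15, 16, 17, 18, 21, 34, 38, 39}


Set A = {10, 18, 20, 23, 30, 39}
Set T = {6, 15, 16, 17, 18, 21, 34, 38, 39}
Elements to remove from A (in A, not in T): {10, 20, 23, 30} → 4 removals
Elements to add to A (in T, not in A): {6, 15, 16, 17, 21, 34, 38} → 7 additions
Total edits = 4 + 7 = 11

11


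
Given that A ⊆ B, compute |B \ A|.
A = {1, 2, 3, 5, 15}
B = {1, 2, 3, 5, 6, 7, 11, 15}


Set A = {1, 2, 3, 5, 15}, |A| = 5
Set B = {1, 2, 3, 5, 6, 7, 11, 15}, |B| = 8
Since A ⊆ B: B \ A = {6, 7, 11}
|B| - |A| = 8 - 5 = 3

3


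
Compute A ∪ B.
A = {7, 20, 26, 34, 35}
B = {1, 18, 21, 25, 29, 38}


Set A = {7, 20, 26, 34, 35}
Set B = {1, 18, 21, 25, 29, 38}
A ∪ B includes all elements in either set.
Elements from A: {7, 20, 26, 34, 35}
Elements from B not already included: {1, 18, 21, 25, 29, 38}
A ∪ B = {1, 7, 18, 20, 21, 25, 26, 29, 34, 35, 38}

{1, 7, 18, 20, 21, 25, 26, 29, 34, 35, 38}


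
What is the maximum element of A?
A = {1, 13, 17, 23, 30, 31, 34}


Set A = {1, 13, 17, 23, 30, 31, 34}
Elements in ascending order: 1, 13, 17, 23, 30, 31, 34
The largest element is 34.

34


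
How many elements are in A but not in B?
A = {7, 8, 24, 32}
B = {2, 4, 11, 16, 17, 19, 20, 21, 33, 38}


Set A = {7, 8, 24, 32}
Set B = {2, 4, 11, 16, 17, 19, 20, 21, 33, 38}
A \ B = {7, 8, 24, 32}
|A \ B| = 4

4


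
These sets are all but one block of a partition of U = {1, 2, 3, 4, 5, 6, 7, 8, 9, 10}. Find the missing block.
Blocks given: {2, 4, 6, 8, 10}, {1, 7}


U = {1, 2, 3, 4, 5, 6, 7, 8, 9, 10}
Shown blocks: {2, 4, 6, 8, 10}, {1, 7}
A partition's blocks are pairwise disjoint and cover U, so the missing block = U \ (union of shown blocks).
Union of shown blocks: {1, 2, 4, 6, 7, 8, 10}
Missing block = U \ (union) = {3, 5, 9}

{3, 5, 9}


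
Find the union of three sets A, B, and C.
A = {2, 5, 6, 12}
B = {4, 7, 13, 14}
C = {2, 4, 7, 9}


Set A = {2, 5, 6, 12}
Set B = {4, 7, 13, 14}
Set C = {2, 4, 7, 9}
First, A ∪ B = {2, 4, 5, 6, 7, 12, 13, 14}
Then, (A ∪ B) ∪ C = {2, 4, 5, 6, 7, 9, 12, 13, 14}

{2, 4, 5, 6, 7, 9, 12, 13, 14}


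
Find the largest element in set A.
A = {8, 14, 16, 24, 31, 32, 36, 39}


Set A = {8, 14, 16, 24, 31, 32, 36, 39}
Elements in ascending order: 8, 14, 16, 24, 31, 32, 36, 39
The largest element is 39.

39


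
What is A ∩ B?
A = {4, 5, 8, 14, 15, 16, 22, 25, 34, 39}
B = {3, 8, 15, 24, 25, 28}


Set A = {4, 5, 8, 14, 15, 16, 22, 25, 34, 39}
Set B = {3, 8, 15, 24, 25, 28}
A ∩ B includes only elements in both sets.
Check each element of A against B:
4 ✗, 5 ✗, 8 ✓, 14 ✗, 15 ✓, 16 ✗, 22 ✗, 25 ✓, 34 ✗, 39 ✗
A ∩ B = {8, 15, 25}

{8, 15, 25}


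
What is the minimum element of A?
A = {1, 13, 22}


Set A = {1, 13, 22}
Elements in ascending order: 1, 13, 22
The smallest element is 1.

1


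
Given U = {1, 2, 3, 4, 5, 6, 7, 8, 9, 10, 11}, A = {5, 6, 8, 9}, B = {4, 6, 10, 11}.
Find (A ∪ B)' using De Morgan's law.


U = {1, 2, 3, 4, 5, 6, 7, 8, 9, 10, 11}
A = {5, 6, 8, 9}, B = {4, 6, 10, 11}
A ∪ B = {4, 5, 6, 8, 9, 10, 11}
(A ∪ B)' = U \ (A ∪ B) = {1, 2, 3, 7}
Verification via A' ∩ B': A' = {1, 2, 3, 4, 7, 10, 11}, B' = {1, 2, 3, 5, 7, 8, 9}
A' ∩ B' = {1, 2, 3, 7} ✓

{1, 2, 3, 7}


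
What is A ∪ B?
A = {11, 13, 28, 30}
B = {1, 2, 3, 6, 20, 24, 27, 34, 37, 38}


Set A = {11, 13, 28, 30}
Set B = {1, 2, 3, 6, 20, 24, 27, 34, 37, 38}
A ∪ B includes all elements in either set.
Elements from A: {11, 13, 28, 30}
Elements from B not already included: {1, 2, 3, 6, 20, 24, 27, 34, 37, 38}
A ∪ B = {1, 2, 3, 6, 11, 13, 20, 24, 27, 28, 30, 34, 37, 38}

{1, 2, 3, 6, 11, 13, 20, 24, 27, 28, 30, 34, 37, 38}


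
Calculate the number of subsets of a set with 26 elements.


The set has 26 elements.
The power set contains all possible subsets.
|P(A)| = 2^|A| = 2^26 = 67108864

67108864


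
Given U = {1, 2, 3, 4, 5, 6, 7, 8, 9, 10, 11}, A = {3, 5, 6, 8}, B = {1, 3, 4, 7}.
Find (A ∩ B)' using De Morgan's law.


U = {1, 2, 3, 4, 5, 6, 7, 8, 9, 10, 11}
A = {3, 5, 6, 8}, B = {1, 3, 4, 7}
A ∩ B = {3}
(A ∩ B)' = U \ (A ∩ B) = {1, 2, 4, 5, 6, 7, 8, 9, 10, 11}
Verification via A' ∪ B': A' = {1, 2, 4, 7, 9, 10, 11}, B' = {2, 5, 6, 8, 9, 10, 11}
A' ∪ B' = {1, 2, 4, 5, 6, 7, 8, 9, 10, 11} ✓

{1, 2, 4, 5, 6, 7, 8, 9, 10, 11}


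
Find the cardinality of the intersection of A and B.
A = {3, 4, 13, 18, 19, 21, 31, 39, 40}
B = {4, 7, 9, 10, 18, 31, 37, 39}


Set A = {3, 4, 13, 18, 19, 21, 31, 39, 40}
Set B = {4, 7, 9, 10, 18, 31, 37, 39}
A ∩ B = {4, 18, 31, 39}
|A ∩ B| = 4

4


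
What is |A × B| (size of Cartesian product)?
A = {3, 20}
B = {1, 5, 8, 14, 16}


Set A = {3, 20} has 2 elements.
Set B = {1, 5, 8, 14, 16} has 5 elements.
|A × B| = |A| × |B| = 2 × 5 = 10

10


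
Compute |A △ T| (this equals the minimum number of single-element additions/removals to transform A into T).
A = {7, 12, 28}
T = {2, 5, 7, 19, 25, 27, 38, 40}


Set A = {7, 12, 28}
Set T = {2, 5, 7, 19, 25, 27, 38, 40}
Elements to remove from A (in A, not in T): {12, 28} → 2 removals
Elements to add to A (in T, not in A): {2, 5, 19, 25, 27, 38, 40} → 7 additions
Total edits = 2 + 7 = 9

9


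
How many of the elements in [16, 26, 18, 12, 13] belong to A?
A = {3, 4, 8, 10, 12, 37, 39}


Set A = {3, 4, 8, 10, 12, 37, 39}
Candidates: [16, 26, 18, 12, 13]
Check each candidate:
16 ∉ A, 26 ∉ A, 18 ∉ A, 12 ∈ A, 13 ∉ A
Count of candidates in A: 1

1


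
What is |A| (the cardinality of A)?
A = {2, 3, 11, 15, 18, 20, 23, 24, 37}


Set A = {2, 3, 11, 15, 18, 20, 23, 24, 37}
Listing elements: 2, 3, 11, 15, 18, 20, 23, 24, 37
Counting: 9 elements
|A| = 9

9


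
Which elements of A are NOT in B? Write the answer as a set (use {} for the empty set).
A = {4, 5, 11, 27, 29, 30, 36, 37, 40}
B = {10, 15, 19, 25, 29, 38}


Set A = {4, 5, 11, 27, 29, 30, 36, 37, 40}
Set B = {10, 15, 19, 25, 29, 38}
Check each element of A against B:
4 ∉ B (include), 5 ∉ B (include), 11 ∉ B (include), 27 ∉ B (include), 29 ∈ B, 30 ∉ B (include), 36 ∉ B (include), 37 ∉ B (include), 40 ∉ B (include)
Elements of A not in B: {4, 5, 11, 27, 30, 36, 37, 40}

{4, 5, 11, 27, 30, 36, 37, 40}


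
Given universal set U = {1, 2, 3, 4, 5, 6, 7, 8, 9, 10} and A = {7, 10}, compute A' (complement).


Universal set U = {1, 2, 3, 4, 5, 6, 7, 8, 9, 10}
Set A = {7, 10}
A' = U \ A = elements in U but not in A
Checking each element of U:
1 (not in A, include), 2 (not in A, include), 3 (not in A, include), 4 (not in A, include), 5 (not in A, include), 6 (not in A, include), 7 (in A, exclude), 8 (not in A, include), 9 (not in A, include), 10 (in A, exclude)
A' = {1, 2, 3, 4, 5, 6, 8, 9}

{1, 2, 3, 4, 5, 6, 8, 9}


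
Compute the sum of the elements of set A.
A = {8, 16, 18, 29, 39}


Set A = {8, 16, 18, 29, 39}
Sum = 8 + 16 + 18 + 29 + 39 = 110

110


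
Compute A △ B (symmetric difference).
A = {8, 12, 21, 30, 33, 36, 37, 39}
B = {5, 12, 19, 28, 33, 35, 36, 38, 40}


Set A = {8, 12, 21, 30, 33, 36, 37, 39}
Set B = {5, 12, 19, 28, 33, 35, 36, 38, 40}
A △ B = (A \ B) ∪ (B \ A)
Elements in A but not B: {8, 21, 30, 37, 39}
Elements in B but not A: {5, 19, 28, 35, 38, 40}
A △ B = {5, 8, 19, 21, 28, 30, 35, 37, 38, 39, 40}

{5, 8, 19, 21, 28, 30, 35, 37, 38, 39, 40}


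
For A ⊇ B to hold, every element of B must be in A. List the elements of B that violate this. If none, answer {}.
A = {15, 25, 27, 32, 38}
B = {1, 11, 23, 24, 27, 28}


Set A = {15, 25, 27, 32, 38}
Set B = {1, 11, 23, 24, 27, 28}
Check each element of B against A:
1 ∉ A (include), 11 ∉ A (include), 23 ∉ A (include), 24 ∉ A (include), 27 ∈ A, 28 ∉ A (include)
Elements of B not in A: {1, 11, 23, 24, 28}

{1, 11, 23, 24, 28}


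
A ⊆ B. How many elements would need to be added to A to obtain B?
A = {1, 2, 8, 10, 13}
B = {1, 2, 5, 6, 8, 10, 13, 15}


Set A = {1, 2, 8, 10, 13}, |A| = 5
Set B = {1, 2, 5, 6, 8, 10, 13, 15}, |B| = 8
Since A ⊆ B: B \ A = {5, 6, 15}
|B| - |A| = 8 - 5 = 3

3


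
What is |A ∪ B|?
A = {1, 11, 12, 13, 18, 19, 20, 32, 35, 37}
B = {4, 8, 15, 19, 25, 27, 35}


Set A = {1, 11, 12, 13, 18, 19, 20, 32, 35, 37}, |A| = 10
Set B = {4, 8, 15, 19, 25, 27, 35}, |B| = 7
A ∩ B = {19, 35}, |A ∩ B| = 2
|A ∪ B| = |A| + |B| - |A ∩ B| = 10 + 7 - 2 = 15

15


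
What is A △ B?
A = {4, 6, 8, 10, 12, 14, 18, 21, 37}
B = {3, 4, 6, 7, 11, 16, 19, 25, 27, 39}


Set A = {4, 6, 8, 10, 12, 14, 18, 21, 37}
Set B = {3, 4, 6, 7, 11, 16, 19, 25, 27, 39}
A △ B = (A \ B) ∪ (B \ A)
Elements in A but not B: {8, 10, 12, 14, 18, 21, 37}
Elements in B but not A: {3, 7, 11, 16, 19, 25, 27, 39}
A △ B = {3, 7, 8, 10, 11, 12, 14, 16, 18, 19, 21, 25, 27, 37, 39}

{3, 7, 8, 10, 11, 12, 14, 16, 18, 19, 21, 25, 27, 37, 39}


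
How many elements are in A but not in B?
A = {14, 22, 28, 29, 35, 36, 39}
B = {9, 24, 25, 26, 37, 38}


Set A = {14, 22, 28, 29, 35, 36, 39}
Set B = {9, 24, 25, 26, 37, 38}
A \ B = {14, 22, 28, 29, 35, 36, 39}
|A \ B| = 7

7


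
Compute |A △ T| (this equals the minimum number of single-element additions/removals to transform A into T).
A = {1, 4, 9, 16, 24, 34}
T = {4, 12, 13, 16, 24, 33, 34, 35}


Set A = {1, 4, 9, 16, 24, 34}
Set T = {4, 12, 13, 16, 24, 33, 34, 35}
Elements to remove from A (in A, not in T): {1, 9} → 2 removals
Elements to add to A (in T, not in A): {12, 13, 33, 35} → 4 additions
Total edits = 2 + 4 = 6

6


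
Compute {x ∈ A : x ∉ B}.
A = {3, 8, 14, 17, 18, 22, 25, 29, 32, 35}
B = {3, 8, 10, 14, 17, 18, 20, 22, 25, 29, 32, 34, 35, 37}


Set A = {3, 8, 14, 17, 18, 22, 25, 29, 32, 35}
Set B = {3, 8, 10, 14, 17, 18, 20, 22, 25, 29, 32, 34, 35, 37}
Check each element of A against B:
3 ∈ B, 8 ∈ B, 14 ∈ B, 17 ∈ B, 18 ∈ B, 22 ∈ B, 25 ∈ B, 29 ∈ B, 32 ∈ B, 35 ∈ B
Elements of A not in B: {}

{}


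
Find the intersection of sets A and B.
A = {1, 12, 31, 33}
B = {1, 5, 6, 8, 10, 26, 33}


Set A = {1, 12, 31, 33}
Set B = {1, 5, 6, 8, 10, 26, 33}
A ∩ B includes only elements in both sets.
Check each element of A against B:
1 ✓, 12 ✗, 31 ✗, 33 ✓
A ∩ B = {1, 33}

{1, 33}


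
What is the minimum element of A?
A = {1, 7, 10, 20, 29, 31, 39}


Set A = {1, 7, 10, 20, 29, 31, 39}
Elements in ascending order: 1, 7, 10, 20, 29, 31, 39
The smallest element is 1.

1


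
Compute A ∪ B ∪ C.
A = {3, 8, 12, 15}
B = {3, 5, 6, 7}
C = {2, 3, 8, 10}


Set A = {3, 8, 12, 15}
Set B = {3, 5, 6, 7}
Set C = {2, 3, 8, 10}
First, A ∪ B = {3, 5, 6, 7, 8, 12, 15}
Then, (A ∪ B) ∪ C = {2, 3, 5, 6, 7, 8, 10, 12, 15}

{2, 3, 5, 6, 7, 8, 10, 12, 15}


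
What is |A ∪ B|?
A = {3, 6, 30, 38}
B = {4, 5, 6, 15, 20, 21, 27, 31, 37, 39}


Set A = {3, 6, 30, 38}, |A| = 4
Set B = {4, 5, 6, 15, 20, 21, 27, 31, 37, 39}, |B| = 10
A ∩ B = {6}, |A ∩ B| = 1
|A ∪ B| = |A| + |B| - |A ∩ B| = 4 + 10 - 1 = 13

13


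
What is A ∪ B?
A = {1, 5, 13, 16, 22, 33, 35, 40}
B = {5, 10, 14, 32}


Set A = {1, 5, 13, 16, 22, 33, 35, 40}
Set B = {5, 10, 14, 32}
A ∪ B includes all elements in either set.
Elements from A: {1, 5, 13, 16, 22, 33, 35, 40}
Elements from B not already included: {10, 14, 32}
A ∪ B = {1, 5, 10, 13, 14, 16, 22, 32, 33, 35, 40}

{1, 5, 10, 13, 14, 16, 22, 32, 33, 35, 40}


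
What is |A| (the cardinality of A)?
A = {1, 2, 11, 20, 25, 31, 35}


Set A = {1, 2, 11, 20, 25, 31, 35}
Listing elements: 1, 2, 11, 20, 25, 31, 35
Counting: 7 elements
|A| = 7

7


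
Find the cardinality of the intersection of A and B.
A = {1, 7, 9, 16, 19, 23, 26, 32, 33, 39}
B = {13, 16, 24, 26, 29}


Set A = {1, 7, 9, 16, 19, 23, 26, 32, 33, 39}
Set B = {13, 16, 24, 26, 29}
A ∩ B = {16, 26}
|A ∩ B| = 2

2


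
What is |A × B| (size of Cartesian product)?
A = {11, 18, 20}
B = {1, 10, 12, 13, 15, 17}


Set A = {11, 18, 20} has 3 elements.
Set B = {1, 10, 12, 13, 15, 17} has 6 elements.
|A × B| = |A| × |B| = 3 × 6 = 18

18


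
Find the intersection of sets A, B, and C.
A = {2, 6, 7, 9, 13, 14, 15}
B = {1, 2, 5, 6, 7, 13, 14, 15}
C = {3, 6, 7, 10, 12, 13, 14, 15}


Set A = {2, 6, 7, 9, 13, 14, 15}
Set B = {1, 2, 5, 6, 7, 13, 14, 15}
Set C = {3, 6, 7, 10, 12, 13, 14, 15}
First, A ∩ B = {2, 6, 7, 13, 14, 15}
Then, (A ∩ B) ∩ C = {6, 7, 13, 14, 15}

{6, 7, 13, 14, 15}


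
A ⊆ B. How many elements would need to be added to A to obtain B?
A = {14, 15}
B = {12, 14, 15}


Set A = {14, 15}, |A| = 2
Set B = {12, 14, 15}, |B| = 3
Since A ⊆ B: B \ A = {12}
|B| - |A| = 3 - 2 = 1

1


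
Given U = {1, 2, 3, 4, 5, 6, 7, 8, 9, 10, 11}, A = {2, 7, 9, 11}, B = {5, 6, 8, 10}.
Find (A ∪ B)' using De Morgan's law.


U = {1, 2, 3, 4, 5, 6, 7, 8, 9, 10, 11}
A = {2, 7, 9, 11}, B = {5, 6, 8, 10}
A ∪ B = {2, 5, 6, 7, 8, 9, 10, 11}
(A ∪ B)' = U \ (A ∪ B) = {1, 3, 4}
Verification via A' ∩ B': A' = {1, 3, 4, 5, 6, 8, 10}, B' = {1, 2, 3, 4, 7, 9, 11}
A' ∩ B' = {1, 3, 4} ✓

{1, 3, 4}


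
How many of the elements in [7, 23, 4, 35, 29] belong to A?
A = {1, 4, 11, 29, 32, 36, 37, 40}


Set A = {1, 4, 11, 29, 32, 36, 37, 40}
Candidates: [7, 23, 4, 35, 29]
Check each candidate:
7 ∉ A, 23 ∉ A, 4 ∈ A, 35 ∉ A, 29 ∈ A
Count of candidates in A: 2

2


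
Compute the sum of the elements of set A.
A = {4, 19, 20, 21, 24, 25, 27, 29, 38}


Set A = {4, 19, 20, 21, 24, 25, 27, 29, 38}
Sum = 4 + 19 + 20 + 21 + 24 + 25 + 27 + 29 + 38 = 207

207


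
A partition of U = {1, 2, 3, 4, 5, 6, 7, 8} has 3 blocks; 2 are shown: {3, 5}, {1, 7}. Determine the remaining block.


U = {1, 2, 3, 4, 5, 6, 7, 8}
Shown blocks: {3, 5}, {1, 7}
A partition's blocks are pairwise disjoint and cover U, so the missing block = U \ (union of shown blocks).
Union of shown blocks: {1, 3, 5, 7}
Missing block = U \ (union) = {2, 4, 6, 8}

{2, 4, 6, 8}


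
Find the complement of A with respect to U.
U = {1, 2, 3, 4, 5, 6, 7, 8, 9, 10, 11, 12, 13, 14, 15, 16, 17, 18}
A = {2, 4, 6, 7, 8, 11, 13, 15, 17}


Universal set U = {1, 2, 3, 4, 5, 6, 7, 8, 9, 10, 11, 12, 13, 14, 15, 16, 17, 18}
Set A = {2, 4, 6, 7, 8, 11, 13, 15, 17}
A' = U \ A = elements in U but not in A
Checking each element of U:
1 (not in A, include), 2 (in A, exclude), 3 (not in A, include), 4 (in A, exclude), 5 (not in A, include), 6 (in A, exclude), 7 (in A, exclude), 8 (in A, exclude), 9 (not in A, include), 10 (not in A, include), 11 (in A, exclude), 12 (not in A, include), 13 (in A, exclude), 14 (not in A, include), 15 (in A, exclude), 16 (not in A, include), 17 (in A, exclude), 18 (not in A, include)
A' = {1, 3, 5, 9, 10, 12, 14, 16, 18}

{1, 3, 5, 9, 10, 12, 14, 16, 18}


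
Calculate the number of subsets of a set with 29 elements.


The set has 29 elements.
The power set contains all possible subsets.
|P(A)| = 2^|A| = 2^29 = 536870912

536870912


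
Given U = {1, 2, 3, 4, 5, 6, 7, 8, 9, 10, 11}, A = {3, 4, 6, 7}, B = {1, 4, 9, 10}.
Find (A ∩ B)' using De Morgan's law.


U = {1, 2, 3, 4, 5, 6, 7, 8, 9, 10, 11}
A = {3, 4, 6, 7}, B = {1, 4, 9, 10}
A ∩ B = {4}
(A ∩ B)' = U \ (A ∩ B) = {1, 2, 3, 5, 6, 7, 8, 9, 10, 11}
Verification via A' ∪ B': A' = {1, 2, 5, 8, 9, 10, 11}, B' = {2, 3, 5, 6, 7, 8, 11}
A' ∪ B' = {1, 2, 3, 5, 6, 7, 8, 9, 10, 11} ✓

{1, 2, 3, 5, 6, 7, 8, 9, 10, 11}


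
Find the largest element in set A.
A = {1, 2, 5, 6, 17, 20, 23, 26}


Set A = {1, 2, 5, 6, 17, 20, 23, 26}
Elements in ascending order: 1, 2, 5, 6, 17, 20, 23, 26
The largest element is 26.

26


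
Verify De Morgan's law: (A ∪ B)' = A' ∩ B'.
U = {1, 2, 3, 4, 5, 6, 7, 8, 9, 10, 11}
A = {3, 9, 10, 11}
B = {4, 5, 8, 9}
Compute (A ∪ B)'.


U = {1, 2, 3, 4, 5, 6, 7, 8, 9, 10, 11}
A = {3, 9, 10, 11}, B = {4, 5, 8, 9}
A ∪ B = {3, 4, 5, 8, 9, 10, 11}
(A ∪ B)' = U \ (A ∪ B) = {1, 2, 6, 7}
Verification via A' ∩ B': A' = {1, 2, 4, 5, 6, 7, 8}, B' = {1, 2, 3, 6, 7, 10, 11}
A' ∩ B' = {1, 2, 6, 7} ✓

{1, 2, 6, 7}


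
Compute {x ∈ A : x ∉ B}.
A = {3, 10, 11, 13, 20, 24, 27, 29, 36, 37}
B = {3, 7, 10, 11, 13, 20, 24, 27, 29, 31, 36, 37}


Set A = {3, 10, 11, 13, 20, 24, 27, 29, 36, 37}
Set B = {3, 7, 10, 11, 13, 20, 24, 27, 29, 31, 36, 37}
Check each element of A against B:
3 ∈ B, 10 ∈ B, 11 ∈ B, 13 ∈ B, 20 ∈ B, 24 ∈ B, 27 ∈ B, 29 ∈ B, 36 ∈ B, 37 ∈ B
Elements of A not in B: {}

{}


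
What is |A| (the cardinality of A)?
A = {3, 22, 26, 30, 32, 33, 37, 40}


Set A = {3, 22, 26, 30, 32, 33, 37, 40}
Listing elements: 3, 22, 26, 30, 32, 33, 37, 40
Counting: 8 elements
|A| = 8

8


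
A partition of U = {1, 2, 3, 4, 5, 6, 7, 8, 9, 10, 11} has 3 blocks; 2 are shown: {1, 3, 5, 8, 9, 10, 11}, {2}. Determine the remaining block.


U = {1, 2, 3, 4, 5, 6, 7, 8, 9, 10, 11}
Shown blocks: {1, 3, 5, 8, 9, 10, 11}, {2}
A partition's blocks are pairwise disjoint and cover U, so the missing block = U \ (union of shown blocks).
Union of shown blocks: {1, 2, 3, 5, 8, 9, 10, 11}
Missing block = U \ (union) = {4, 6, 7}

{4, 6, 7}


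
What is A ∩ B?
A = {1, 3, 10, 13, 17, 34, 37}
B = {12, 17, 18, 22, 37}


Set A = {1, 3, 10, 13, 17, 34, 37}
Set B = {12, 17, 18, 22, 37}
A ∩ B includes only elements in both sets.
Check each element of A against B:
1 ✗, 3 ✗, 10 ✗, 13 ✗, 17 ✓, 34 ✗, 37 ✓
A ∩ B = {17, 37}

{17, 37}


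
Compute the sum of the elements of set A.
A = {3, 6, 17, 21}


Set A = {3, 6, 17, 21}
Sum = 3 + 6 + 17 + 21 = 47

47


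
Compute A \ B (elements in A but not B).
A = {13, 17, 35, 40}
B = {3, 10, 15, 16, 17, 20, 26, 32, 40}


Set A = {13, 17, 35, 40}
Set B = {3, 10, 15, 16, 17, 20, 26, 32, 40}
A \ B includes elements in A that are not in B.
Check each element of A:
13 (not in B, keep), 17 (in B, remove), 35 (not in B, keep), 40 (in B, remove)
A \ B = {13, 35}

{13, 35}


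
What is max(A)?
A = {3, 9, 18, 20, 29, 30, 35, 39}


Set A = {3, 9, 18, 20, 29, 30, 35, 39}
Elements in ascending order: 3, 9, 18, 20, 29, 30, 35, 39
The largest element is 39.

39


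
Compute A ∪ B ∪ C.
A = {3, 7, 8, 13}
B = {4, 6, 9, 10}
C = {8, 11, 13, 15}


Set A = {3, 7, 8, 13}
Set B = {4, 6, 9, 10}
Set C = {8, 11, 13, 15}
First, A ∪ B = {3, 4, 6, 7, 8, 9, 10, 13}
Then, (A ∪ B) ∪ C = {3, 4, 6, 7, 8, 9, 10, 11, 13, 15}

{3, 4, 6, 7, 8, 9, 10, 11, 13, 15}


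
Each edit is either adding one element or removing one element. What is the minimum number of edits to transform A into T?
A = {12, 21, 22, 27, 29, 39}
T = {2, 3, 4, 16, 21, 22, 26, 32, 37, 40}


Set A = {12, 21, 22, 27, 29, 39}
Set T = {2, 3, 4, 16, 21, 22, 26, 32, 37, 40}
Elements to remove from A (in A, not in T): {12, 27, 29, 39} → 4 removals
Elements to add to A (in T, not in A): {2, 3, 4, 16, 26, 32, 37, 40} → 8 additions
Total edits = 4 + 8 = 12

12


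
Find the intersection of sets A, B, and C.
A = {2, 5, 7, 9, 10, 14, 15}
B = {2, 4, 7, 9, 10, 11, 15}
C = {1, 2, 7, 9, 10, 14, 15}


Set A = {2, 5, 7, 9, 10, 14, 15}
Set B = {2, 4, 7, 9, 10, 11, 15}
Set C = {1, 2, 7, 9, 10, 14, 15}
First, A ∩ B = {2, 7, 9, 10, 15}
Then, (A ∩ B) ∩ C = {2, 7, 9, 10, 15}

{2, 7, 9, 10, 15}


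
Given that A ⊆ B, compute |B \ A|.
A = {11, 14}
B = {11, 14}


Set A = {11, 14}, |A| = 2
Set B = {11, 14}, |B| = 2
Since A ⊆ B: B \ A = {}
|B| - |A| = 2 - 2 = 0

0


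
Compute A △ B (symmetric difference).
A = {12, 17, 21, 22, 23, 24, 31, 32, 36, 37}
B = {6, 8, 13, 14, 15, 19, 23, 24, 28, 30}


Set A = {12, 17, 21, 22, 23, 24, 31, 32, 36, 37}
Set B = {6, 8, 13, 14, 15, 19, 23, 24, 28, 30}
A △ B = (A \ B) ∪ (B \ A)
Elements in A but not B: {12, 17, 21, 22, 31, 32, 36, 37}
Elements in B but not A: {6, 8, 13, 14, 15, 19, 28, 30}
A △ B = {6, 8, 12, 13, 14, 15, 17, 19, 21, 22, 28, 30, 31, 32, 36, 37}

{6, 8, 12, 13, 14, 15, 17, 19, 21, 22, 28, 30, 31, 32, 36, 37}


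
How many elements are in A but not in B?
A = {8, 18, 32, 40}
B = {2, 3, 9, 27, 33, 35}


Set A = {8, 18, 32, 40}
Set B = {2, 3, 9, 27, 33, 35}
A \ B = {8, 18, 32, 40}
|A \ B| = 4

4


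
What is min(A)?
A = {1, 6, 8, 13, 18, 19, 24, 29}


Set A = {1, 6, 8, 13, 18, 19, 24, 29}
Elements in ascending order: 1, 6, 8, 13, 18, 19, 24, 29
The smallest element is 1.

1


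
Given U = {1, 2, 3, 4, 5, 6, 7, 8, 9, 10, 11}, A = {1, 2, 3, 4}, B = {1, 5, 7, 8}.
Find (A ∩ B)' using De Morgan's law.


U = {1, 2, 3, 4, 5, 6, 7, 8, 9, 10, 11}
A = {1, 2, 3, 4}, B = {1, 5, 7, 8}
A ∩ B = {1}
(A ∩ B)' = U \ (A ∩ B) = {2, 3, 4, 5, 6, 7, 8, 9, 10, 11}
Verification via A' ∪ B': A' = {5, 6, 7, 8, 9, 10, 11}, B' = {2, 3, 4, 6, 9, 10, 11}
A' ∪ B' = {2, 3, 4, 5, 6, 7, 8, 9, 10, 11} ✓

{2, 3, 4, 5, 6, 7, 8, 9, 10, 11}


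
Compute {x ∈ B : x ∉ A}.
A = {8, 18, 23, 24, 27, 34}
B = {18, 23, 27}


Set A = {8, 18, 23, 24, 27, 34}
Set B = {18, 23, 27}
Check each element of B against A:
18 ∈ A, 23 ∈ A, 27 ∈ A
Elements of B not in A: {}

{}


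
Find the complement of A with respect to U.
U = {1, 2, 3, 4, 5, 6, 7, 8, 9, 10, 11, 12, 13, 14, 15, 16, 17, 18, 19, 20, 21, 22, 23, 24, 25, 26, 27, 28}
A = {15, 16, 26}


Universal set U = {1, 2, 3, 4, 5, 6, 7, 8, 9, 10, 11, 12, 13, 14, 15, 16, 17, 18, 19, 20, 21, 22, 23, 24, 25, 26, 27, 28}
Set A = {15, 16, 26}
A' = U \ A = elements in U but not in A
Checking each element of U:
1 (not in A, include), 2 (not in A, include), 3 (not in A, include), 4 (not in A, include), 5 (not in A, include), 6 (not in A, include), 7 (not in A, include), 8 (not in A, include), 9 (not in A, include), 10 (not in A, include), 11 (not in A, include), 12 (not in A, include), 13 (not in A, include), 14 (not in A, include), 15 (in A, exclude), 16 (in A, exclude), 17 (not in A, include), 18 (not in A, include), 19 (not in A, include), 20 (not in A, include), 21 (not in A, include), 22 (not in A, include), 23 (not in A, include), 24 (not in A, include), 25 (not in A, include), 26 (in A, exclude), 27 (not in A, include), 28 (not in A, include)
A' = {1, 2, 3, 4, 5, 6, 7, 8, 9, 10, 11, 12, 13, 14, 17, 18, 19, 20, 21, 22, 23, 24, 25, 27, 28}

{1, 2, 3, 4, 5, 6, 7, 8, 9, 10, 11, 12, 13, 14, 17, 18, 19, 20, 21, 22, 23, 24, 25, 27, 28}


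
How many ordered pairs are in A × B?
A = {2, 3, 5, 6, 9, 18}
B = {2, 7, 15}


Set A = {2, 3, 5, 6, 9, 18} has 6 elements.
Set B = {2, 7, 15} has 3 elements.
|A × B| = |A| × |B| = 6 × 3 = 18

18


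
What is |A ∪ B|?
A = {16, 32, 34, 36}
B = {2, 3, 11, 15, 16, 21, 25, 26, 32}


Set A = {16, 32, 34, 36}, |A| = 4
Set B = {2, 3, 11, 15, 16, 21, 25, 26, 32}, |B| = 9
A ∩ B = {16, 32}, |A ∩ B| = 2
|A ∪ B| = |A| + |B| - |A ∩ B| = 4 + 9 - 2 = 11

11


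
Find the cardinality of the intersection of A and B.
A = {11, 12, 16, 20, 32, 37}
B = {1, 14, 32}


Set A = {11, 12, 16, 20, 32, 37}
Set B = {1, 14, 32}
A ∩ B = {32}
|A ∩ B| = 1

1


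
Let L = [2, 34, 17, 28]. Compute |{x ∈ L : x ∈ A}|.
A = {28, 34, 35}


Set A = {28, 34, 35}
Candidates: [2, 34, 17, 28]
Check each candidate:
2 ∉ A, 34 ∈ A, 17 ∉ A, 28 ∈ A
Count of candidates in A: 2

2


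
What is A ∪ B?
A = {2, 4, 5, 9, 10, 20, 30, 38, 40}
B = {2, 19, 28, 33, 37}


Set A = {2, 4, 5, 9, 10, 20, 30, 38, 40}
Set B = {2, 19, 28, 33, 37}
A ∪ B includes all elements in either set.
Elements from A: {2, 4, 5, 9, 10, 20, 30, 38, 40}
Elements from B not already included: {19, 28, 33, 37}
A ∪ B = {2, 4, 5, 9, 10, 19, 20, 28, 30, 33, 37, 38, 40}

{2, 4, 5, 9, 10, 19, 20, 28, 30, 33, 37, 38, 40}


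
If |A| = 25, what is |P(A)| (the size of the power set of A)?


The set has 25 elements.
The power set contains all possible subsets.
|P(A)| = 2^|A| = 2^25 = 33554432

33554432


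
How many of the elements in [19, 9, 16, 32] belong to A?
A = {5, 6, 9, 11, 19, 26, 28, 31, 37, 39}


Set A = {5, 6, 9, 11, 19, 26, 28, 31, 37, 39}
Candidates: [19, 9, 16, 32]
Check each candidate:
19 ∈ A, 9 ∈ A, 16 ∉ A, 32 ∉ A
Count of candidates in A: 2

2


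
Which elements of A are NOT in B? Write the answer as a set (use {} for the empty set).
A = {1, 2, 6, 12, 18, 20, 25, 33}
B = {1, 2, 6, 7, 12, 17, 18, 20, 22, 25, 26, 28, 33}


Set A = {1, 2, 6, 12, 18, 20, 25, 33}
Set B = {1, 2, 6, 7, 12, 17, 18, 20, 22, 25, 26, 28, 33}
Check each element of A against B:
1 ∈ B, 2 ∈ B, 6 ∈ B, 12 ∈ B, 18 ∈ B, 20 ∈ B, 25 ∈ B, 33 ∈ B
Elements of A not in B: {}

{}


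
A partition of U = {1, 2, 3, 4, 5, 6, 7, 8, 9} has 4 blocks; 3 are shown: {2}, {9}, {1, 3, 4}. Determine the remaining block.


U = {1, 2, 3, 4, 5, 6, 7, 8, 9}
Shown blocks: {2}, {9}, {1, 3, 4}
A partition's blocks are pairwise disjoint and cover U, so the missing block = U \ (union of shown blocks).
Union of shown blocks: {1, 2, 3, 4, 9}
Missing block = U \ (union) = {5, 6, 7, 8}

{5, 6, 7, 8}


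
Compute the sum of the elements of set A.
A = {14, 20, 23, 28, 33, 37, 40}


Set A = {14, 20, 23, 28, 33, 37, 40}
Sum = 14 + 20 + 23 + 28 + 33 + 37 + 40 = 195

195


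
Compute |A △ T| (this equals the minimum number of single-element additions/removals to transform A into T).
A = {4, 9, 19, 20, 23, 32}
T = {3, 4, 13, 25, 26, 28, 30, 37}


Set A = {4, 9, 19, 20, 23, 32}
Set T = {3, 4, 13, 25, 26, 28, 30, 37}
Elements to remove from A (in A, not in T): {9, 19, 20, 23, 32} → 5 removals
Elements to add to A (in T, not in A): {3, 13, 25, 26, 28, 30, 37} → 7 additions
Total edits = 5 + 7 = 12

12


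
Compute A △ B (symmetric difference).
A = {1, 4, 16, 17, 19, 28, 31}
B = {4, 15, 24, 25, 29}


Set A = {1, 4, 16, 17, 19, 28, 31}
Set B = {4, 15, 24, 25, 29}
A △ B = (A \ B) ∪ (B \ A)
Elements in A but not B: {1, 16, 17, 19, 28, 31}
Elements in B but not A: {15, 24, 25, 29}
A △ B = {1, 15, 16, 17, 19, 24, 25, 28, 29, 31}

{1, 15, 16, 17, 19, 24, 25, 28, 29, 31}


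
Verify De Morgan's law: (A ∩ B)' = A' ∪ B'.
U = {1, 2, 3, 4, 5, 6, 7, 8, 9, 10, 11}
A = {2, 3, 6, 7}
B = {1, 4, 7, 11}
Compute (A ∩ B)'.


U = {1, 2, 3, 4, 5, 6, 7, 8, 9, 10, 11}
A = {2, 3, 6, 7}, B = {1, 4, 7, 11}
A ∩ B = {7}
(A ∩ B)' = U \ (A ∩ B) = {1, 2, 3, 4, 5, 6, 8, 9, 10, 11}
Verification via A' ∪ B': A' = {1, 4, 5, 8, 9, 10, 11}, B' = {2, 3, 5, 6, 8, 9, 10}
A' ∪ B' = {1, 2, 3, 4, 5, 6, 8, 9, 10, 11} ✓

{1, 2, 3, 4, 5, 6, 8, 9, 10, 11}


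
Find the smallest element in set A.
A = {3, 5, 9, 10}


Set A = {3, 5, 9, 10}
Elements in ascending order: 3, 5, 9, 10
The smallest element is 3.

3


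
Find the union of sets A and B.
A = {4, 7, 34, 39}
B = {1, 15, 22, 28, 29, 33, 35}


Set A = {4, 7, 34, 39}
Set B = {1, 15, 22, 28, 29, 33, 35}
A ∪ B includes all elements in either set.
Elements from A: {4, 7, 34, 39}
Elements from B not already included: {1, 15, 22, 28, 29, 33, 35}
A ∪ B = {1, 4, 7, 15, 22, 28, 29, 33, 34, 35, 39}

{1, 4, 7, 15, 22, 28, 29, 33, 34, 35, 39}


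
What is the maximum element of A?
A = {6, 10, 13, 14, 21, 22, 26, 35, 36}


Set A = {6, 10, 13, 14, 21, 22, 26, 35, 36}
Elements in ascending order: 6, 10, 13, 14, 21, 22, 26, 35, 36
The largest element is 36.

36


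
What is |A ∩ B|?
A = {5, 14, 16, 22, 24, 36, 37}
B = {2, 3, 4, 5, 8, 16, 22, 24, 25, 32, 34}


Set A = {5, 14, 16, 22, 24, 36, 37}
Set B = {2, 3, 4, 5, 8, 16, 22, 24, 25, 32, 34}
A ∩ B = {5, 16, 22, 24}
|A ∩ B| = 4

4


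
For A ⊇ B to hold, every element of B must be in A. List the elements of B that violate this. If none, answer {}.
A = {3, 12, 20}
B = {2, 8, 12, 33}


Set A = {3, 12, 20}
Set B = {2, 8, 12, 33}
Check each element of B against A:
2 ∉ A (include), 8 ∉ A (include), 12 ∈ A, 33 ∉ A (include)
Elements of B not in A: {2, 8, 33}

{2, 8, 33}


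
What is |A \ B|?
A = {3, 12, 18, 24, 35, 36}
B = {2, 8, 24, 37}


Set A = {3, 12, 18, 24, 35, 36}
Set B = {2, 8, 24, 37}
A \ B = {3, 12, 18, 35, 36}
|A \ B| = 5

5


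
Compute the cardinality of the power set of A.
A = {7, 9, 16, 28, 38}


Set A = {7, 9, 16, 28, 38}
|A| = 5
The power set P(A) contains all subsets of A.
|P(A)| = 2^|A| = 2^5 = 32

32


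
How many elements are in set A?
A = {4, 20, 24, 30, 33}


Set A = {4, 20, 24, 30, 33}
Listing elements: 4, 20, 24, 30, 33
Counting: 5 elements
|A| = 5

5


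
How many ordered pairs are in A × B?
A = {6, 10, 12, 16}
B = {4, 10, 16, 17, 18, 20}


Set A = {6, 10, 12, 16} has 4 elements.
Set B = {4, 10, 16, 17, 18, 20} has 6 elements.
|A × B| = |A| × |B| = 4 × 6 = 24

24


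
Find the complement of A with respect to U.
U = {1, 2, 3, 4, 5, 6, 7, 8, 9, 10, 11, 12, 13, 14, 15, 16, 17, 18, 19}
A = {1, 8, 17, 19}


Universal set U = {1, 2, 3, 4, 5, 6, 7, 8, 9, 10, 11, 12, 13, 14, 15, 16, 17, 18, 19}
Set A = {1, 8, 17, 19}
A' = U \ A = elements in U but not in A
Checking each element of U:
1 (in A, exclude), 2 (not in A, include), 3 (not in A, include), 4 (not in A, include), 5 (not in A, include), 6 (not in A, include), 7 (not in A, include), 8 (in A, exclude), 9 (not in A, include), 10 (not in A, include), 11 (not in A, include), 12 (not in A, include), 13 (not in A, include), 14 (not in A, include), 15 (not in A, include), 16 (not in A, include), 17 (in A, exclude), 18 (not in A, include), 19 (in A, exclude)
A' = {2, 3, 4, 5, 6, 7, 9, 10, 11, 12, 13, 14, 15, 16, 18}

{2, 3, 4, 5, 6, 7, 9, 10, 11, 12, 13, 14, 15, 16, 18}


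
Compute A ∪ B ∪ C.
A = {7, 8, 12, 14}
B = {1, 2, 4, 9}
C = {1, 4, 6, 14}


Set A = {7, 8, 12, 14}
Set B = {1, 2, 4, 9}
Set C = {1, 4, 6, 14}
First, A ∪ B = {1, 2, 4, 7, 8, 9, 12, 14}
Then, (A ∪ B) ∪ C = {1, 2, 4, 6, 7, 8, 9, 12, 14}

{1, 2, 4, 6, 7, 8, 9, 12, 14}


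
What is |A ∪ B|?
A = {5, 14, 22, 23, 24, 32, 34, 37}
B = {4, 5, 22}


Set A = {5, 14, 22, 23, 24, 32, 34, 37}, |A| = 8
Set B = {4, 5, 22}, |B| = 3
A ∩ B = {5, 22}, |A ∩ B| = 2
|A ∪ B| = |A| + |B| - |A ∩ B| = 8 + 3 - 2 = 9

9


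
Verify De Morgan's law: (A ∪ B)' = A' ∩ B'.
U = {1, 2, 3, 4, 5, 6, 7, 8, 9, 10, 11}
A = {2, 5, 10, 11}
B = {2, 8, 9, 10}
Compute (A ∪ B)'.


U = {1, 2, 3, 4, 5, 6, 7, 8, 9, 10, 11}
A = {2, 5, 10, 11}, B = {2, 8, 9, 10}
A ∪ B = {2, 5, 8, 9, 10, 11}
(A ∪ B)' = U \ (A ∪ B) = {1, 3, 4, 6, 7}
Verification via A' ∩ B': A' = {1, 3, 4, 6, 7, 8, 9}, B' = {1, 3, 4, 5, 6, 7, 11}
A' ∩ B' = {1, 3, 4, 6, 7} ✓

{1, 3, 4, 6, 7}


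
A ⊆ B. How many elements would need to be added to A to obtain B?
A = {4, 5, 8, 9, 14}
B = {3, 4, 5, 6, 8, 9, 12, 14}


Set A = {4, 5, 8, 9, 14}, |A| = 5
Set B = {3, 4, 5, 6, 8, 9, 12, 14}, |B| = 8
Since A ⊆ B: B \ A = {3, 6, 12}
|B| - |A| = 8 - 5 = 3

3


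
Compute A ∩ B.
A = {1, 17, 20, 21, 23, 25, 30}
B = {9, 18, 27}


Set A = {1, 17, 20, 21, 23, 25, 30}
Set B = {9, 18, 27}
A ∩ B includes only elements in both sets.
Check each element of A against B:
1 ✗, 17 ✗, 20 ✗, 21 ✗, 23 ✗, 25 ✗, 30 ✗
A ∩ B = {}

{}


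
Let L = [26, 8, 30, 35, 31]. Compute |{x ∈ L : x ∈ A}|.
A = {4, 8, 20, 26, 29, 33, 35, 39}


Set A = {4, 8, 20, 26, 29, 33, 35, 39}
Candidates: [26, 8, 30, 35, 31]
Check each candidate:
26 ∈ A, 8 ∈ A, 30 ∉ A, 35 ∈ A, 31 ∉ A
Count of candidates in A: 3

3


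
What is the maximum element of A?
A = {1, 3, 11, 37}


Set A = {1, 3, 11, 37}
Elements in ascending order: 1, 3, 11, 37
The largest element is 37.

37


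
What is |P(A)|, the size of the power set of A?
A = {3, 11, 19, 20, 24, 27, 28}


Set A = {3, 11, 19, 20, 24, 27, 28}
|A| = 7
The power set P(A) contains all subsets of A.
|P(A)| = 2^|A| = 2^7 = 128

128


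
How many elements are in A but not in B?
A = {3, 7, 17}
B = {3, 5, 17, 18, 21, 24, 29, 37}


Set A = {3, 7, 17}
Set B = {3, 5, 17, 18, 21, 24, 29, 37}
A \ B = {7}
|A \ B| = 1

1


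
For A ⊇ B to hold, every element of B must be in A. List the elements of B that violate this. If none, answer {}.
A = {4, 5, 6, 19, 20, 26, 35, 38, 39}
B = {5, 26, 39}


Set A = {4, 5, 6, 19, 20, 26, 35, 38, 39}
Set B = {5, 26, 39}
Check each element of B against A:
5 ∈ A, 26 ∈ A, 39 ∈ A
Elements of B not in A: {}

{}


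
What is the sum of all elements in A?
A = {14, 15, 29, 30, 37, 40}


Set A = {14, 15, 29, 30, 37, 40}
Sum = 14 + 15 + 29 + 30 + 37 + 40 = 165

165


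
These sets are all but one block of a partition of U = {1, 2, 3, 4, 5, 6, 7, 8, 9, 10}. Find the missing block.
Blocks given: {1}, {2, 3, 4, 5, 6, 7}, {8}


U = {1, 2, 3, 4, 5, 6, 7, 8, 9, 10}
Shown blocks: {1}, {2, 3, 4, 5, 6, 7}, {8}
A partition's blocks are pairwise disjoint and cover U, so the missing block = U \ (union of shown blocks).
Union of shown blocks: {1, 2, 3, 4, 5, 6, 7, 8}
Missing block = U \ (union) = {9, 10}

{9, 10}


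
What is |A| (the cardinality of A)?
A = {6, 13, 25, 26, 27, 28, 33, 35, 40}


Set A = {6, 13, 25, 26, 27, 28, 33, 35, 40}
Listing elements: 6, 13, 25, 26, 27, 28, 33, 35, 40
Counting: 9 elements
|A| = 9

9


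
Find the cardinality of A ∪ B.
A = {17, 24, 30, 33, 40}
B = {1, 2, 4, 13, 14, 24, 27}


Set A = {17, 24, 30, 33, 40}, |A| = 5
Set B = {1, 2, 4, 13, 14, 24, 27}, |B| = 7
A ∩ B = {24}, |A ∩ B| = 1
|A ∪ B| = |A| + |B| - |A ∩ B| = 5 + 7 - 1 = 11

11


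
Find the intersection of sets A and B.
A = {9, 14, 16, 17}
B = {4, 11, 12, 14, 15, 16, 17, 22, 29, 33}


Set A = {9, 14, 16, 17}
Set B = {4, 11, 12, 14, 15, 16, 17, 22, 29, 33}
A ∩ B includes only elements in both sets.
Check each element of A against B:
9 ✗, 14 ✓, 16 ✓, 17 ✓
A ∩ B = {14, 16, 17}

{14, 16, 17}


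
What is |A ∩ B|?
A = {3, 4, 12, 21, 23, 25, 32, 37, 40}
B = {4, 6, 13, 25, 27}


Set A = {3, 4, 12, 21, 23, 25, 32, 37, 40}
Set B = {4, 6, 13, 25, 27}
A ∩ B = {4, 25}
|A ∩ B| = 2

2


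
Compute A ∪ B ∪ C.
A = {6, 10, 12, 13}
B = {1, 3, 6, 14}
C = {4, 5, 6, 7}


Set A = {6, 10, 12, 13}
Set B = {1, 3, 6, 14}
Set C = {4, 5, 6, 7}
First, A ∪ B = {1, 3, 6, 10, 12, 13, 14}
Then, (A ∪ B) ∪ C = {1, 3, 4, 5, 6, 7, 10, 12, 13, 14}

{1, 3, 4, 5, 6, 7, 10, 12, 13, 14}


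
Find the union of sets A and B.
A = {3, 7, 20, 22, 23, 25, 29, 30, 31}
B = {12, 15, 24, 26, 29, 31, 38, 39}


Set A = {3, 7, 20, 22, 23, 25, 29, 30, 31}
Set B = {12, 15, 24, 26, 29, 31, 38, 39}
A ∪ B includes all elements in either set.
Elements from A: {3, 7, 20, 22, 23, 25, 29, 30, 31}
Elements from B not already included: {12, 15, 24, 26, 38, 39}
A ∪ B = {3, 7, 12, 15, 20, 22, 23, 24, 25, 26, 29, 30, 31, 38, 39}

{3, 7, 12, 15, 20, 22, 23, 24, 25, 26, 29, 30, 31, 38, 39}


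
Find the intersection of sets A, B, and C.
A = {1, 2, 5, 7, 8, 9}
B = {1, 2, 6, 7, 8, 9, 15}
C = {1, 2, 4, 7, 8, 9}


Set A = {1, 2, 5, 7, 8, 9}
Set B = {1, 2, 6, 7, 8, 9, 15}
Set C = {1, 2, 4, 7, 8, 9}
First, A ∩ B = {1, 2, 7, 8, 9}
Then, (A ∩ B) ∩ C = {1, 2, 7, 8, 9}

{1, 2, 7, 8, 9}


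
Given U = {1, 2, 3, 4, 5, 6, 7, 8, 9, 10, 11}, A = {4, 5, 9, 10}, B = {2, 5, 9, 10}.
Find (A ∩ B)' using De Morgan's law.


U = {1, 2, 3, 4, 5, 6, 7, 8, 9, 10, 11}
A = {4, 5, 9, 10}, B = {2, 5, 9, 10}
A ∩ B = {5, 9, 10}
(A ∩ B)' = U \ (A ∩ B) = {1, 2, 3, 4, 6, 7, 8, 11}
Verification via A' ∪ B': A' = {1, 2, 3, 6, 7, 8, 11}, B' = {1, 3, 4, 6, 7, 8, 11}
A' ∪ B' = {1, 2, 3, 4, 6, 7, 8, 11} ✓

{1, 2, 3, 4, 6, 7, 8, 11}


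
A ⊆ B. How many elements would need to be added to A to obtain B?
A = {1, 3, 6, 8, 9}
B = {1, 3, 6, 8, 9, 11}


Set A = {1, 3, 6, 8, 9}, |A| = 5
Set B = {1, 3, 6, 8, 9, 11}, |B| = 6
Since A ⊆ B: B \ A = {11}
|B| - |A| = 6 - 5 = 1

1


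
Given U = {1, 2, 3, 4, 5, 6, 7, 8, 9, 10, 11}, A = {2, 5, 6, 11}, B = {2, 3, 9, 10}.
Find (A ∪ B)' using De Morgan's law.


U = {1, 2, 3, 4, 5, 6, 7, 8, 9, 10, 11}
A = {2, 5, 6, 11}, B = {2, 3, 9, 10}
A ∪ B = {2, 3, 5, 6, 9, 10, 11}
(A ∪ B)' = U \ (A ∪ B) = {1, 4, 7, 8}
Verification via A' ∩ B': A' = {1, 3, 4, 7, 8, 9, 10}, B' = {1, 4, 5, 6, 7, 8, 11}
A' ∩ B' = {1, 4, 7, 8} ✓

{1, 4, 7, 8}


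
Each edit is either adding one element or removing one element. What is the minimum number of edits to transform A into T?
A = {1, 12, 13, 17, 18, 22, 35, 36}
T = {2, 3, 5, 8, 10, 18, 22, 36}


Set A = {1, 12, 13, 17, 18, 22, 35, 36}
Set T = {2, 3, 5, 8, 10, 18, 22, 36}
Elements to remove from A (in A, not in T): {1, 12, 13, 17, 35} → 5 removals
Elements to add to A (in T, not in A): {2, 3, 5, 8, 10} → 5 additions
Total edits = 5 + 5 = 10

10


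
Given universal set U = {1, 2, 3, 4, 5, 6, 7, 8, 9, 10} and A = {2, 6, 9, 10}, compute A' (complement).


Universal set U = {1, 2, 3, 4, 5, 6, 7, 8, 9, 10}
Set A = {2, 6, 9, 10}
A' = U \ A = elements in U but not in A
Checking each element of U:
1 (not in A, include), 2 (in A, exclude), 3 (not in A, include), 4 (not in A, include), 5 (not in A, include), 6 (in A, exclude), 7 (not in A, include), 8 (not in A, include), 9 (in A, exclude), 10 (in A, exclude)
A' = {1, 3, 4, 5, 7, 8}

{1, 3, 4, 5, 7, 8}


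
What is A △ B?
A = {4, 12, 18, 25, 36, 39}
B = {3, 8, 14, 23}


Set A = {4, 12, 18, 25, 36, 39}
Set B = {3, 8, 14, 23}
A △ B = (A \ B) ∪ (B \ A)
Elements in A but not B: {4, 12, 18, 25, 36, 39}
Elements in B but not A: {3, 8, 14, 23}
A △ B = {3, 4, 8, 12, 14, 18, 23, 25, 36, 39}

{3, 4, 8, 12, 14, 18, 23, 25, 36, 39}


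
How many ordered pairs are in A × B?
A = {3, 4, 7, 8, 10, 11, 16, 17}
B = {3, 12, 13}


Set A = {3, 4, 7, 8, 10, 11, 16, 17} has 8 elements.
Set B = {3, 12, 13} has 3 elements.
|A × B| = |A| × |B| = 8 × 3 = 24

24


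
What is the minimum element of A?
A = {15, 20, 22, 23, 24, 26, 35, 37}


Set A = {15, 20, 22, 23, 24, 26, 35, 37}
Elements in ascending order: 15, 20, 22, 23, 24, 26, 35, 37
The smallest element is 15.

15


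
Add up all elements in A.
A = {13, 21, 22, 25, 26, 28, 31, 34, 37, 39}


Set A = {13, 21, 22, 25, 26, 28, 31, 34, 37, 39}
Sum = 13 + 21 + 22 + 25 + 26 + 28 + 31 + 34 + 37 + 39 = 276

276


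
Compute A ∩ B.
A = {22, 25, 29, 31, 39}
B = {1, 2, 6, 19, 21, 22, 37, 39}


Set A = {22, 25, 29, 31, 39}
Set B = {1, 2, 6, 19, 21, 22, 37, 39}
A ∩ B includes only elements in both sets.
Check each element of A against B:
22 ✓, 25 ✗, 29 ✗, 31 ✗, 39 ✓
A ∩ B = {22, 39}

{22, 39}
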